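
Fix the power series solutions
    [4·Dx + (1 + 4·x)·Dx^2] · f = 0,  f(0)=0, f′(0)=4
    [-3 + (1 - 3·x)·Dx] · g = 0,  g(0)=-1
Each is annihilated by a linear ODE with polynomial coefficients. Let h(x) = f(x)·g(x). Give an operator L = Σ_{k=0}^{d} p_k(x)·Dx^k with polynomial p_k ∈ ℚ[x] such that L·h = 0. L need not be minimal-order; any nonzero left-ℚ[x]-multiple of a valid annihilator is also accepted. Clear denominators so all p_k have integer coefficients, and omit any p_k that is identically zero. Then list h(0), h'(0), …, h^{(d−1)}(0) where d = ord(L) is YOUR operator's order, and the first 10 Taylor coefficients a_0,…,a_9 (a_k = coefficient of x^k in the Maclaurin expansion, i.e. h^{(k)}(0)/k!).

L = 12 + (2 + 36·x)·Dx + (-1 - x + 12·x^2)·Dx^2  (order 2).
h: a_k = 0, -4, -4, -100/3, -36, -1564/5, -3836/15, -108772/35, -39596/35, -10244132/315, …
ICs: h(0) = 0, h′(0) = -4.

f: a_k = 0, 4, -8, 64/3, -64, 1024/5, -2048/3, 16384/7, -8192, 262144/9, …
g: a_k = -1, -3, -9, -27, -81, -243, -729, -2187, -6561, -19683, …
h₀=f·g: eliminate ⇒ L₀, order ≤ 2·1.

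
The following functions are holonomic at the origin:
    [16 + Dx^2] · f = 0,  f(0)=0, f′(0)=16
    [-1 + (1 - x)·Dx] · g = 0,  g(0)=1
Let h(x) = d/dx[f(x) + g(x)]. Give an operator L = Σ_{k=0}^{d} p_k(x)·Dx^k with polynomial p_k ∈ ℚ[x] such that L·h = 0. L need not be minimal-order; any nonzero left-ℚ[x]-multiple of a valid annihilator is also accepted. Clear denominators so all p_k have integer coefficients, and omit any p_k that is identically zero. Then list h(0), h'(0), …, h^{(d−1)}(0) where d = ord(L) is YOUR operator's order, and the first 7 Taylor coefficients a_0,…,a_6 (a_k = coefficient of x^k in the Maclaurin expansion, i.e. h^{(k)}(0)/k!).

L = (448 - 512·x + 256·x^2) + (-176 + 432·x - 384·x^2 + 128·x^3)·Dx + (28 - 32·x + 16·x^2)·Dx^2 + (-11 + 27·x - 24·x^2 + 8·x^3)·Dx^3  (order 3).
h: a_k = 17, 2, -125, 4, 527/3, 6, -3781/45, …
ICs: h(0) = 17, h′(0) = 2, h′′(0) = -250.

f: a_k = 0, 16, 0, -128/3, 0, 512/15, 0, …
g: a_k = 1, 1, 1, 1, 1, 1, 1, …
Sum ⇒ L₀ = lclm(L_f,L_g) in ℚ(x)⟨Dx⟩.
Derive L from L₀ (diff closure).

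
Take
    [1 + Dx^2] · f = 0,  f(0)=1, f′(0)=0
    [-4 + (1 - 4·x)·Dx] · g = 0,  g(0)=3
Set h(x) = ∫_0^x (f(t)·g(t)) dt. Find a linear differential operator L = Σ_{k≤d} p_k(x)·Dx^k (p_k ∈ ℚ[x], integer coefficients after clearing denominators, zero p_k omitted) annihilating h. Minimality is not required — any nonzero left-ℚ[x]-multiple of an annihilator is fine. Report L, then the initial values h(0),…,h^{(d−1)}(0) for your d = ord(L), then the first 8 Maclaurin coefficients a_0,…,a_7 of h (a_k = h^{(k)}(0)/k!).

f: a_k = 1, 0, -1/2, 0, 1/24, 0, -1/720, 0, …
g: a_k = 3, 12, 48, 192, 768, 3072, 12288, 49152, …
f·g: L₀ = L_f ⊗_s L_g, ord ≤ 2·1.
h=∫h₀ ⇒ L = L₀·Dx.
L = (-1 + 4·x)·Dx + 8·Dx^2 + (-1 + 4·x)·Dx^3  (order 3).
h: a_k = 0, 3, 6, 31/2, 93/2, 5953/40, 5953/12, 2857439/1680, …
ICs: h(0) = 0, h′(0) = 3, h′′(0) = 12.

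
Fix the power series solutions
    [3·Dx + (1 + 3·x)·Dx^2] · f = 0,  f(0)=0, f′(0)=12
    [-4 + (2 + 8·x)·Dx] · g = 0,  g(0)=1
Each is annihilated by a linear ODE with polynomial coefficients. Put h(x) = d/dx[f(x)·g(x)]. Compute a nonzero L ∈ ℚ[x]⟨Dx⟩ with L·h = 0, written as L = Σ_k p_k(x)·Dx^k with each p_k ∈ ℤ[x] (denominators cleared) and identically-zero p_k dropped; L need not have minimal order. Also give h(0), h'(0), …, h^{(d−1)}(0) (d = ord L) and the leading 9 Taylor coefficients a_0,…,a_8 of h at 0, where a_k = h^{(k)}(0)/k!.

L = (4 + 24·x + 24·x^2) + (8 + 74·x + 216·x^2 + 192·x^3)·Dx + (1 + 13·x + 62·x^2 + 128·x^3 + 96·x^4)·Dx^2  (order 2).
h: a_k = 12, 12, -72, 300, -1158, 21744/5, -80748/5, 2090628/35, -1546047/7, …
ICs: h(0) = 12, h′(0) = 12.

f: a_k = 0, 12, -18, 36, -81, 972/5, -486, 8748/7, -6561/2, …
g: a_k = 1, 2, -2, 4, -10, 28, -84, 264, -858, …
L₀ := L_f ⊗_s L_g (sym. prod.), ord ≤ 2.
h₀' ⇒ L via d/dx closure of L₀.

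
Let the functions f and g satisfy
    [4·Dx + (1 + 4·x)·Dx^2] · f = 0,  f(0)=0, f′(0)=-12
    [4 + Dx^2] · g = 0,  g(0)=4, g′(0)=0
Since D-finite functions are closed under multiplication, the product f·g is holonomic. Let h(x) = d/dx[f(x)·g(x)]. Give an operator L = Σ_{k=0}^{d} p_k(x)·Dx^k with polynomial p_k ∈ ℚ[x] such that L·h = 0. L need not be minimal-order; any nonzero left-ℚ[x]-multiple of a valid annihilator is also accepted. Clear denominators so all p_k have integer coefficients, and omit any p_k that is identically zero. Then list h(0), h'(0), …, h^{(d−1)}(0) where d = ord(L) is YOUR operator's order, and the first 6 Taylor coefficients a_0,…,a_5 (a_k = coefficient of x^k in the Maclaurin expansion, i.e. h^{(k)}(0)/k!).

L = (-832 - 992·x - 5568·x^2 - 12288·x^3 - 2048·x^4 + 24576·x^5 + 16384·x^6) + (-264 - 1568·x - 2560·x^2 + 10240·x^4 + 8192·x^5)·Dx + (-220 - 368·x - 1760·x^2 - 3072·x^3 + 2048·x^4 + 12288·x^5 + 8192·x^6)·Dx^2 + (-66 - 392·x - 640·x^2 + 2560·x^4 + 2048·x^5)·Dx^3 + (-3 - 30·x - 92·x^2 + 640·x^4 + 1536·x^5 + 1024·x^6)·Dx^4  (order 4).
h: a_k = -48, 192, -480, 2304, -9888, 40320, …
ICs: h(0) = -48, h′(0) = 192, h′′(0) = -960, h′′′(0) = 13824.

f: a_k = 0, -12, 24, -64, 192, -3072/5, …
g: a_k = 4, 0, -8, 0, 8/3, 0, …
Sym-product of L_f,L_g gives L₀ (≤ ord 4).
Differentiate: ansatz ord ≤ ord L₀ ⇒ L.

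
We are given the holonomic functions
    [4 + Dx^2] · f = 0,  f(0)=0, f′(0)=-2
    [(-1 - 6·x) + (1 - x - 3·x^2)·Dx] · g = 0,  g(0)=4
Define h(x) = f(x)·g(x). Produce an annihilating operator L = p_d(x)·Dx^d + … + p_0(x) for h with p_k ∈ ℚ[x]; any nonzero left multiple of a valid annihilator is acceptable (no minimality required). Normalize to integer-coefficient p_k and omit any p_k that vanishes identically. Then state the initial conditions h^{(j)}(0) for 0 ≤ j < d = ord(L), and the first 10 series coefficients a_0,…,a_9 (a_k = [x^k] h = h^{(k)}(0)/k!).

L = (2 + 4·x + 12·x^2) + (2 + 12·x)·Dx + (-1 + x + 3·x^2)·Dx^2  (order 2).
h: a_k = 0, -8, -8, -80/3, -152/3, -1976/15, -4256/15, -213832/315, -96392/63, -2022224/567, …
ICs: h(0) = 0, h′(0) = -8.

f: a_k = 0, -2, 0, 4/3, 0, -4/15, 0, 8/315, 0, -4/2835, …
g: a_k = 4, 4, 16, 28, 76, 160, 388, 868, 2032, 4636, …
h₀=f·g: eliminate ⇒ L₀, order ≤ 2·1.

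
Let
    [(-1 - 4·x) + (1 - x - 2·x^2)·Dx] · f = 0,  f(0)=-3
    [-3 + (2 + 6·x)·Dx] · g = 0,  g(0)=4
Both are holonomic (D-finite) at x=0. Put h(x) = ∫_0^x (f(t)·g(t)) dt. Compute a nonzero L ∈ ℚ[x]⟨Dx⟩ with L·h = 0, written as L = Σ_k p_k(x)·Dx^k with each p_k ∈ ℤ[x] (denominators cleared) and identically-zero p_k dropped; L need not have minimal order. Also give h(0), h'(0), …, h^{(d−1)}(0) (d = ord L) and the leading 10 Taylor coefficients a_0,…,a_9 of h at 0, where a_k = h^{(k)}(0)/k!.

f: a_k = -3, -3, -9, -15, -33, -63, -129, -255, -513, -1023, …
g: a_k = 4, 6, -9/2, 27/4, -405/32, 1701/64, -15309/256, 72171/512, -2814669/8192, 14073345/16384, …
f·g: L₀ = L_f ⊗_s L_g, ord ≤ 1·1.
∫: right-multiply L₀ by Dx.
L = (5 + 11·x + 18·x^2)·Dx + (-2 - 4·x + 10·x^2 + 12·x^3)·Dx^2  (order 2).
h: a_k = 0, -12, -15, -27/2, -483/16, -5241/160, -10347/128, -162093/1792, -1037355/4096, -2058625/8192, …
ICs: h(0) = 0, h′(0) = -12.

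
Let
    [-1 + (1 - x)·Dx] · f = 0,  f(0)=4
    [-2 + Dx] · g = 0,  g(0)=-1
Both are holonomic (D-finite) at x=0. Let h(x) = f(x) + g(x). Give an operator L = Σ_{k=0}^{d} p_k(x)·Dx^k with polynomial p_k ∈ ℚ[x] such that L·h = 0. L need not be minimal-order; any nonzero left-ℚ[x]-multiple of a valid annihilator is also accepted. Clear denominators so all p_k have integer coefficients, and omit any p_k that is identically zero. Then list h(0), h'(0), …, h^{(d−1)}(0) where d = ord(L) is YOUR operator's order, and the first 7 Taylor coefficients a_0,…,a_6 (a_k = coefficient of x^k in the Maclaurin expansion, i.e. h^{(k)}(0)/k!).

f: a_k = 4, 4, 4, 4, 4, 4, 4, …
g: a_k = -1, -2, -2, -4/3, -2/3, -4/15, -4/45, …
h₀=f+g: left-lcm gives L₀, ord ≤ 2.
L = -4·x + (-2 + 8·x - 4·x^2)·Dx + (1 - 3·x + 2·x^2)·Dx^2  (order 2).
h: a_k = 3, 2, 2, 8/3, 10/3, 56/15, 176/45, …
ICs: h(0) = 3, h′(0) = 2.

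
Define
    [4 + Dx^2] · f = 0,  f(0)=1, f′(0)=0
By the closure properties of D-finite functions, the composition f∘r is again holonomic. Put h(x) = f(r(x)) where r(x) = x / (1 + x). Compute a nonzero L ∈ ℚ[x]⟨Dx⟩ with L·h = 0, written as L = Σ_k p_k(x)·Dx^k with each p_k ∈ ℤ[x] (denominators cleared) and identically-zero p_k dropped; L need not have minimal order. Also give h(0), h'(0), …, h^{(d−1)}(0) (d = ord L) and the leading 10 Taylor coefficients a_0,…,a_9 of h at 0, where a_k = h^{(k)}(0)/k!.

f: a_k = 1, 0, -2, 0, 2/3, 0, -4/45, 0, 2/315, 0, …
Change of var in L_f (x↦r) gives L₀.
L = 4 + (2 + 6·x + 6·x^2 + 2·x^3)·Dx + (1 + 4·x + 6·x^2 + 4·x^3 + x^4)·Dx^2  (order 2).
h: a_k = 1, 0, -2, 4, -16/3, 16/3, -154/45, -4/5, 2354/315, -5168/315, …
ICs: h(0) = 1, h′(0) = 0.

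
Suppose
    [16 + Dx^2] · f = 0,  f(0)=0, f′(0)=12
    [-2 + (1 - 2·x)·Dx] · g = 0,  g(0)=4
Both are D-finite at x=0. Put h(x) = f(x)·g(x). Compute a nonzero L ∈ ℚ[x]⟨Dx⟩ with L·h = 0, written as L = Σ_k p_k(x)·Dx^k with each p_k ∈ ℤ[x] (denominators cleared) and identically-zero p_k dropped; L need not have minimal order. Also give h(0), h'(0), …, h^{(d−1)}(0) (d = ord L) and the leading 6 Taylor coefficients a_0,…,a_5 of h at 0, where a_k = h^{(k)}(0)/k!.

f: a_k = 0, 12, 0, -32, 0, 128/5, …
g: a_k = 4, 8, 16, 32, 64, 128, …
f·g: L₀ = L_f ⊗_s L_g, ord ≤ 2·1.
L = (-16 + 32·x) + 4·Dx + (-1 + 2·x)·Dx^2  (order 2).
h: a_k = 0, 48, 96, 64, 128, 1792/5, …
ICs: h(0) = 0, h′(0) = 48.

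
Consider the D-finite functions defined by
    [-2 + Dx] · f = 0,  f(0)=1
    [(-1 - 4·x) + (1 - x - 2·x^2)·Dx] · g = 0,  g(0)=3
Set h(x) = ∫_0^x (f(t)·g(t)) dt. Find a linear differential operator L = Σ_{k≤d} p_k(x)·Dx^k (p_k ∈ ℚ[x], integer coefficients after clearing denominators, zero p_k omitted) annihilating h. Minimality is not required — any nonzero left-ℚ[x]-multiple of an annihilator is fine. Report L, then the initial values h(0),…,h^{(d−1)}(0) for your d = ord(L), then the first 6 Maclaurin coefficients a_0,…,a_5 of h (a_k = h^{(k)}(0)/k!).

f: a_k = 1, 2, 2, 4/3, 2/3, 4/15, …
g: a_k = 3, 3, 9, 15, 33, 63, …
f·g: L₀ = L_f ⊗_s L_g, ord ≤ 1·1.
Integrate: L := L₀·Dx.
L = (3 + 2·x - 4·x^2)·Dx + (-1 + x + 2·x^2)·Dx^2  (order 2).
h: a_k = 0, 3, 9/2, 7, 43/4, 87/5, …
ICs: h(0) = 0, h′(0) = 3.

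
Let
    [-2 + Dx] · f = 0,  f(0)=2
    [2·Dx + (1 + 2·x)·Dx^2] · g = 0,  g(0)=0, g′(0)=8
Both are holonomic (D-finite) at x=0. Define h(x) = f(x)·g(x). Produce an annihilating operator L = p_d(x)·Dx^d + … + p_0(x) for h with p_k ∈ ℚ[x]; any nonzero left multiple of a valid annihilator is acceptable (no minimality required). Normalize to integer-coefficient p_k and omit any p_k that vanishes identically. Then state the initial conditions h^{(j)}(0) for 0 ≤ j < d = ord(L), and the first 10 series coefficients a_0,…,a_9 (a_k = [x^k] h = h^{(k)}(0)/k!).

f: a_k = 2, 4, 4, 8/3, 4/3, 8/15, 8/45, 16/315, 4/315, 8/2835, …
g: a_k = 0, 8, -8, 32/3, -16, 128/5, -128/3, 512/7, -128, 2048/9, …
f·g: L₀ = L_f ⊗_s L_g, ord ≤ 1·2.
L = 8·x + (-2 - 8·x)·Dx + (1 + 2·x)·Dx^2  (order 2).
h: a_k = 0, 16, 16, 64/3, 0, 96/5, -224/9, 2944/63, -3712/45, 20128/135, …
ICs: h(0) = 0, h′(0) = 16.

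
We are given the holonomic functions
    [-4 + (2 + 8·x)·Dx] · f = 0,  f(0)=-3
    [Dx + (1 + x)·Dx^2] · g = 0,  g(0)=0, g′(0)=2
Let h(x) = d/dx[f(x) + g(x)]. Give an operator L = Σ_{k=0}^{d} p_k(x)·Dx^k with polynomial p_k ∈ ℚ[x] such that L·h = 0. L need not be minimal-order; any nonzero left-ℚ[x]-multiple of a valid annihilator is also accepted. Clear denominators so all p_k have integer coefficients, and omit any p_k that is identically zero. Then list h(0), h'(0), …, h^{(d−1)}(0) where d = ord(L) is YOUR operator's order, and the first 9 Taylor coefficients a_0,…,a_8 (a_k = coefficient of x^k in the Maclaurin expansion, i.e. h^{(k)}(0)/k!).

L = (-8 + 4·x) + (-10 - 8·x + 20·x^2)·Dx + (-1 - 3·x + 6·x^2 + 8·x^3)·Dx^2  (order 2).
h: a_k = -4, 10, -34, 118, -418, 1510, -5542, 20590, -77218, …
ICs: h(0) = -4, h′(0) = 10.

f: a_k = -3, -6, 6, -12, 30, -84, 252, -792, 2574, …
g: a_k = 0, 2, -1, 2/3, -1/2, 2/5, -1/3, 2/7, -1/4, …
f+g: L₀ = lclm(L_f,L_g), ord ≤ 1+2.
Differentiate: ansatz ord ≤ ord L₀ ⇒ L.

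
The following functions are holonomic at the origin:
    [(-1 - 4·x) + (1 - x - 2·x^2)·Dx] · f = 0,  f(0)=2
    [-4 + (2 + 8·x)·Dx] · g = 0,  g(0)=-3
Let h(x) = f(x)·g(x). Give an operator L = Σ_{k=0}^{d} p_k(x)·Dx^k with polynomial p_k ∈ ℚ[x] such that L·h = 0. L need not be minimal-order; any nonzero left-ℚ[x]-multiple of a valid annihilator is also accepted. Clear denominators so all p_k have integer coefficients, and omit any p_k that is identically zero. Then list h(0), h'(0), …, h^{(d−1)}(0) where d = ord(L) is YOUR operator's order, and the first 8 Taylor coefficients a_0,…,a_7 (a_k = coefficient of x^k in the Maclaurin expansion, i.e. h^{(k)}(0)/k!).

L = (3 + 6·x + 12·x^2) + (-1 - 3·x + 6·x^2 + 8·x^3)·Dx  (order 1).
h: a_k = -6, -18, -18, -78, -54, -378, 18, -2322, …
ICs: h(0) = -6.

f: a_k = 2, 2, 6, 10, 22, 42, 86, 170, …
g: a_k = -3, -6, 6, -12, 30, -84, 252, -792, …
Product ⇒ symmetric product L₀, ord ≤ 1.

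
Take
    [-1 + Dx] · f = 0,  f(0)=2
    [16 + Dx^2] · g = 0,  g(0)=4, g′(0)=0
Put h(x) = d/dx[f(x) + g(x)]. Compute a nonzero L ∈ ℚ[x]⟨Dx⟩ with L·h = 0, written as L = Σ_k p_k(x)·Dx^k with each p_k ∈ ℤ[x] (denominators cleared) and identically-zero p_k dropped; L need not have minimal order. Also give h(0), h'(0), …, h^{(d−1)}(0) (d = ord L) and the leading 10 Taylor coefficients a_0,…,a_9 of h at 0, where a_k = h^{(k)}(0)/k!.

f: a_k = 2, 2, 1, 1/3, 1/12, 1/60, 1/360, 1/2520, 1/20160, 1/181440, …
g: a_k = 4, 0, -32, 0, 128/3, 0, -1024/45, 0, 2048/315, 0, …
L₀ := lclm(L_f,L_g); ord L₀ ≤ 1+2.
Derive L from L₀ (diff closure).
L = 16 - 16·Dx + Dx^2 - Dx^3  (order 3).
h: a_k = 2, -62, 1, 171, 1/12, -8191/60, 1/360, 43691/840, 1/20160, -299593/25920, …
ICs: h(0) = 2, h′(0) = -62, h′′(0) = 2.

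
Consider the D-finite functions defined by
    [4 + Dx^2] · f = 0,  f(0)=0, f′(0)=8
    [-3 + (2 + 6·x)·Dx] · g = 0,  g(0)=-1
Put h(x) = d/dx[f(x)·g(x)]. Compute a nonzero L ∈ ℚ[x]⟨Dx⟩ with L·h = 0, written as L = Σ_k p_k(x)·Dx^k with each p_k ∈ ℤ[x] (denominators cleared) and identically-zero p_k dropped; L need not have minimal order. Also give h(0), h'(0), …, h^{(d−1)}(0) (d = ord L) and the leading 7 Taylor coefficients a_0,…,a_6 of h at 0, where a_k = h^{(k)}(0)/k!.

f: a_k = 0, 8, 0, -16/3, 0, 16/15, 0, …
g: a_k = -1, -3/2, 9/8, -27/16, 405/128, -1701/256, 15309/1024, …
L₀ := L_f ⊗_s L_g (sym. prod.), ord ≤ 2.
Derive L from L₀ (diff closure).
L = (1453 + 11712·x + 26784·x^2 + 27648·x^3 + 20736·x^4) + (132 - 756·x - 5184·x^2 - 5184·x^3)·Dx + (172 + 1416·x + 4428·x^2 + 6912·x^3 + 5184·x^4)·Dx^2  (order 2).
h: a_k = -8, -24, 43, -22, 4379/48, -21963/80, 838883/1152, …
ICs: h(0) = -8, h′(0) = -24.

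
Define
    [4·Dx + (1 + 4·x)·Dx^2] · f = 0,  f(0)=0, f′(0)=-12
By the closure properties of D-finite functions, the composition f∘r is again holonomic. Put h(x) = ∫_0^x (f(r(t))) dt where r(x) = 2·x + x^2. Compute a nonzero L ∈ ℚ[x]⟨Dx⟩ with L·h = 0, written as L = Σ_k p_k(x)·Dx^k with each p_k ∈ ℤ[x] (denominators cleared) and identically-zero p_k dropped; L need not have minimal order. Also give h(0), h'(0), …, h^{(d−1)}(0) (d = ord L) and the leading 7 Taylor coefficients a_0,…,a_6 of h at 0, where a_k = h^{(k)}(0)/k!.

f: a_k = 0, -12, 24, -64, 192, -3072/5, 2048, …
Change of var in L_f (x↦r) gives L₀.
Integrate: L := L₀·Dx.
L = (7 + 8·x + 4·x^2)·Dx^2 + (1 + 9·x + 12·x^2 + 4·x^3)·Dx^3  (order 3).
h: a_k = 0, 0, -12, 28, -104, 2328/5, -11584/5, …
ICs: h(0) = 0, h′(0) = 0, h′′(0) = -24.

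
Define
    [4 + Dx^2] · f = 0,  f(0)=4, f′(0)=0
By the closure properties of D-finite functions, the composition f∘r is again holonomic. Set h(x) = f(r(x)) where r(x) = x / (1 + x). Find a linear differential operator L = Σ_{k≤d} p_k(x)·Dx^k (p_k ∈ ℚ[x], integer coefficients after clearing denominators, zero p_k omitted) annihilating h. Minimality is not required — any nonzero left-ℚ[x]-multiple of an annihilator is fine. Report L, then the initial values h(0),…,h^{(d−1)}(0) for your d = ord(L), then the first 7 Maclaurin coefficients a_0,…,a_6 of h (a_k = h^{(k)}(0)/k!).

f: a_k = 4, 0, -8, 0, 8/3, 0, -16/45, …
Substitute x→r, Dx→(1/r')Dx; clear ⇒ L₀.
L = 4 + (2 + 6·x + 6·x^2 + 2·x^3)·Dx + (1 + 4·x + 6·x^2 + 4·x^3 + x^4)·Dx^2  (order 2).
h: a_k = 4, 0, -8, 16, -64/3, 64/3, -616/45, …
ICs: h(0) = 4, h′(0) = 0.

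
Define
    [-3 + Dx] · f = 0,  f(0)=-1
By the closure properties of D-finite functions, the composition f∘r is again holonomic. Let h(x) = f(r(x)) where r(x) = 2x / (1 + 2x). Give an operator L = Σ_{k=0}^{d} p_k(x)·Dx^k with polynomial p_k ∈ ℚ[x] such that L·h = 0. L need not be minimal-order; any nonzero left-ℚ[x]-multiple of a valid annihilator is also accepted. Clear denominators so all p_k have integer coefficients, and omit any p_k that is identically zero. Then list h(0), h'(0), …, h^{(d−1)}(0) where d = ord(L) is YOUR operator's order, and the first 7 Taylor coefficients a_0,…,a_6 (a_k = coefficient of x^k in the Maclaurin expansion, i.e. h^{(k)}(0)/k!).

L = -6 + (1 + 4·x + 4·x^2)·Dx  (order 1).
h: a_k = -1, -6, -6, 12, -6, -84/5, 276/5, …
ICs: h(0) = -1.

f: a_k = -1, -3, -9/2, -9/2, -27/8, -81/40, -81/80, …
Change of var in L_f (x↦r) gives L₀.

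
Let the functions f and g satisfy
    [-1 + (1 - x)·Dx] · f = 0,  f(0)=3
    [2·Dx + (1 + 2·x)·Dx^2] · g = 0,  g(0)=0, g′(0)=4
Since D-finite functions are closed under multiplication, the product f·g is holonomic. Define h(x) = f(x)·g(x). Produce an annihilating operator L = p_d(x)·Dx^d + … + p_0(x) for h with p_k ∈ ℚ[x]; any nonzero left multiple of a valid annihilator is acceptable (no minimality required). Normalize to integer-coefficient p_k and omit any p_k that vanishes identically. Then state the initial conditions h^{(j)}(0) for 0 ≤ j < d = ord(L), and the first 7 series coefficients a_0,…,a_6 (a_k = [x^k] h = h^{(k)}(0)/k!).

L = 2 + 6·x·Dx + (-1 - x + 2·x^2)·Dx^2  (order 2).
h: a_k = 0, 12, 0, 16, -8, 152/5, -168/5, …
ICs: h(0) = 0, h′(0) = 12.

f: a_k = 3, 3, 3, 3, 3, 3, 3, …
g: a_k = 0, 4, -4, 16/3, -8, 64/5, -64/3, …
h₀=f·g: eliminate ⇒ L₀, order ≤ 1·2.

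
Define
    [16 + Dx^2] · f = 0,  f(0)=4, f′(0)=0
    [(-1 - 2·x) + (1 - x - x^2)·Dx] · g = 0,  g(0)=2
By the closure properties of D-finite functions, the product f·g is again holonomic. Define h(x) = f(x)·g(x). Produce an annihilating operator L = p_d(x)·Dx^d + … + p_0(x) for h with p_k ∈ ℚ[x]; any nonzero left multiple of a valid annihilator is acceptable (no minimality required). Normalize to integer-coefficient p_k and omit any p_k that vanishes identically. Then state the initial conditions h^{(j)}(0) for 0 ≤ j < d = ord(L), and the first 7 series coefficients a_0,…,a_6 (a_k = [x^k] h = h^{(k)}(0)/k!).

f: a_k = 4, 0, -32, 0, 128/3, 0, -1024/45, …
g: a_k = 2, 2, 4, 6, 10, 16, 26, …
L₀ := L_f ⊗_s L_g (sym. prod.), ord ≤ 2.
L = (-14 + 16·x + 16·x^2) + (2 + 4·x)·Dx + (-1 + x + x^2)·Dx^2  (order 2).
h: a_k = 8, 8, -48, -40, -8/3, -128/3, -4088/45, …
ICs: h(0) = 8, h′(0) = 8.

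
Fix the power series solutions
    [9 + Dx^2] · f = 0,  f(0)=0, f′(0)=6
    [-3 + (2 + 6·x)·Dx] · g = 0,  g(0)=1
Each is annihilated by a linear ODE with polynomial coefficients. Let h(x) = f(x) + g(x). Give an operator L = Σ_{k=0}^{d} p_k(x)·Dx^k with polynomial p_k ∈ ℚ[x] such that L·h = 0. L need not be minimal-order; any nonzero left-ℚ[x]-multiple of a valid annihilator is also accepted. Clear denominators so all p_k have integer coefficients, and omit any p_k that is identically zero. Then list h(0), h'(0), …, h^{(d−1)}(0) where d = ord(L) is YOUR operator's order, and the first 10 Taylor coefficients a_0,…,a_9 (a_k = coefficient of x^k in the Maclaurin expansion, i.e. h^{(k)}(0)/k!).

f: a_k = 0, 6, 0, -9, 0, 81/20, 0, -243/280, 0, 243/2240, …
g: a_k = 1, 3/2, -9/8, 27/16, -405/128, 1701/256, -15309/1024, 72171/2048, -2814669/32768, 14073345/65536, …
Weyl lclm of L_f,L_g ⇒ L₀ (ord ≤ 3).
L = (-63 - 216·x - 324·x^2) + (18 + 198·x + 648·x^2 + 648·x^3)·Dx + (-7 - 24·x - 36·x^2)·Dx^2 + (2 + 22·x + 72·x^2 + 72·x^3)·Dx^3  (order 3).
h: a_k = 1, 15/2, -9/8, -117/16, -405/128, 13689/1280, -15309/1024, 2463777/71680, -2814669/32768, 492815907/2293760, …
ICs: h(0) = 1, h′(0) = 15/2, h′′(0) = -9/4.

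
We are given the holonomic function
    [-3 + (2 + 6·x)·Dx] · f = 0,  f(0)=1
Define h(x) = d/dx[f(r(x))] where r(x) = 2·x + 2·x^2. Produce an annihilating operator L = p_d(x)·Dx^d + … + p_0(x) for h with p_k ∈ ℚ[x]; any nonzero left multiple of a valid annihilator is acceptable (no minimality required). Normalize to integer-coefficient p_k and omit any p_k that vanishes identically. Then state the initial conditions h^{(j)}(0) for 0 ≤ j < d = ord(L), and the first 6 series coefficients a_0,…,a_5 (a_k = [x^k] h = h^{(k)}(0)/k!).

L = -1 + (-1 - 8·x - 18·x^2 - 12·x^3)·Dx  (order 1).
h: a_k = 3, -3, 27/2, -117/2, 2025/8, -8829/8, …
ICs: h(0) = 3.

f: a_k = 1, 3/2, -9/8, 27/16, -405/128, 1701/256, …
f∘r: x↦r, Dx↦Dx/r' in L_f ⇒ L₀.
h=h₀': d/dx-closure on L₀ ⇒ L.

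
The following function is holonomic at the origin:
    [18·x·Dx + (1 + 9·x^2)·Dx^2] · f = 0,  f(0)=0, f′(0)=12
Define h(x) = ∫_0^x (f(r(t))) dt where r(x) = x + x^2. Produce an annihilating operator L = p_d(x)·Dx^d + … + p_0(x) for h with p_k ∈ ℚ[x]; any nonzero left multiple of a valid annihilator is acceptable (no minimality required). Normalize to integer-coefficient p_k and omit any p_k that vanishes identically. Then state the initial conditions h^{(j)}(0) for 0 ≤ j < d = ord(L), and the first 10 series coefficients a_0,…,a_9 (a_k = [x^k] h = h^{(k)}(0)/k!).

L = (-2 + 18·x + 72·x^2 + 108·x^3 + 54·x^4)·Dx^2 + (1 + 2·x + 9·x^2 + 36·x^3 + 45·x^4 + 18·x^5)·Dx^3  (order 3).
h: a_k = 0, 0, 6, 4, -9, -108/5, 72/5, 936/7, 1215/14, -756, …
ICs: h(0) = 0, h′(0) = 0, h′′(0) = 12.

f: a_k = 0, 12, 0, -36, 0, 972/5, 0, -8748/7, 0, 8748, …
Substitute x→r, Dx→(1/r')Dx; clear ⇒ L₀.
h=∫h₀ ⇒ L = L₀·Dx.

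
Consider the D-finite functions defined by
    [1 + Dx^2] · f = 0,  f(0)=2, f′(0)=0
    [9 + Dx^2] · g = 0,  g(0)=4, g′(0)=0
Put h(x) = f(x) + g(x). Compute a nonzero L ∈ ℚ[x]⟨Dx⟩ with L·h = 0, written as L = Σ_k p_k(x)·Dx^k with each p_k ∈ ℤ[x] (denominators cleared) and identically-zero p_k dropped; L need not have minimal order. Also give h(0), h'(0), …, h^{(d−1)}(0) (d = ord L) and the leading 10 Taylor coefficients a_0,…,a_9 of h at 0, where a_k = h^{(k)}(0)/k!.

f: a_k = 2, 0, -1, 0, 1/12, 0, -1/360, 0, 1/20160, 0, …
g: a_k = 4, 0, -18, 0, 27/2, 0, -81/20, 0, 729/1120, 0, …
f+g: L₀ = lclm(L_f,L_g), ord ≤ 2+2.
L = 9 + 10·Dx^2 + Dx^4  (order 4).
h: a_k = 6, 0, -19, 0, 163/12, 0, -1459/360, 0, 13123/20160, 0, …
ICs: h(0) = 6, h′(0) = 0, h′′(0) = -38, h′′′(0) = 0.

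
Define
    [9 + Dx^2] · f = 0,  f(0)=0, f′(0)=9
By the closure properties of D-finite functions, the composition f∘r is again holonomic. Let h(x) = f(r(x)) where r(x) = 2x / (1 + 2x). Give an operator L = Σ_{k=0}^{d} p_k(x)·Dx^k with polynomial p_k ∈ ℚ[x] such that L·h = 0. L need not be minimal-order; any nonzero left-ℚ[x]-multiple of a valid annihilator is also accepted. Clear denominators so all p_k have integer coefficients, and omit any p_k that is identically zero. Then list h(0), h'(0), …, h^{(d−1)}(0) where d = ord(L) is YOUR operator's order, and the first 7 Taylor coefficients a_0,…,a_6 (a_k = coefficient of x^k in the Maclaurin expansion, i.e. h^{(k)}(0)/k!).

f: a_k = 0, 9, 0, -27/2, 0, 243/40, 0, …
Substitute x→r, Dx→(1/r')Dx; clear ⇒ L₀.
L = 36 + (4 + 24·x + 48·x^2 + 32·x^3)·Dx + (1 + 8·x + 24·x^2 + 32·x^3 + 16·x^4)·Dx^2  (order 2).
h: a_k = 0, 18, -36, -36, 504, -10548/5, 6120, …
ICs: h(0) = 0, h′(0) = 18.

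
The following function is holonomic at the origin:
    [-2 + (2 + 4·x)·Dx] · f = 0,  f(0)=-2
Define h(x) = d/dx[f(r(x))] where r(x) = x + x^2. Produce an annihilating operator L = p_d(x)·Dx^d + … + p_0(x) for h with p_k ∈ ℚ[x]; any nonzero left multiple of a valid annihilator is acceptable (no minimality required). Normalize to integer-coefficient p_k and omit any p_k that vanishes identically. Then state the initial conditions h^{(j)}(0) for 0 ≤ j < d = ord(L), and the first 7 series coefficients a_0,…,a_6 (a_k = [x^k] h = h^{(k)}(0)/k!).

L = 1 + (-1 - 4·x - 6·x^2 - 4·x^3)·Dx  (order 1).
h: a_k = -2, -2, 3, -3, 5/4, 9/4, -49/8, …
ICs: h(0) = -2.

f: a_k = -2, -2, 1, -1, 5/4, -7/4, 21/8, …
h₀=f(r): pull back L_f along r ⇒ L₀.
Differentiate: ansatz ord ≤ ord L₀ ⇒ L.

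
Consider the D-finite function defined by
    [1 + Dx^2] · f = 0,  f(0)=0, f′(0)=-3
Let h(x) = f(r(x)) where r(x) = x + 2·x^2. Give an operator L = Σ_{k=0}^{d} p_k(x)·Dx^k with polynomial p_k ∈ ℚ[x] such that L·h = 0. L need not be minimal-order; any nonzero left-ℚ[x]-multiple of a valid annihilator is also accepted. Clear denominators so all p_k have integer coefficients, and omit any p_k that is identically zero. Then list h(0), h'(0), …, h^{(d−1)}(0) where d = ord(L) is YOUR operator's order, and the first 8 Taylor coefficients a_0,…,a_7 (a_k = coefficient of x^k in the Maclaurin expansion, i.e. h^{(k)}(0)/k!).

f: a_k = 0, -3, 0, 1/2, 0, -1/40, 0, 1/1680, …
h₀=f(r): pull back L_f along r ⇒ L₀.
L = (1 + 12·x + 48·x^2 + 64·x^3) - 4·Dx + (1 + 4·x)·Dx^2  (order 2).
h: a_k = 0, -3, -6, 1/2, 3, 239/40, 15/4, -1679/1680, …
ICs: h(0) = 0, h′(0) = -3.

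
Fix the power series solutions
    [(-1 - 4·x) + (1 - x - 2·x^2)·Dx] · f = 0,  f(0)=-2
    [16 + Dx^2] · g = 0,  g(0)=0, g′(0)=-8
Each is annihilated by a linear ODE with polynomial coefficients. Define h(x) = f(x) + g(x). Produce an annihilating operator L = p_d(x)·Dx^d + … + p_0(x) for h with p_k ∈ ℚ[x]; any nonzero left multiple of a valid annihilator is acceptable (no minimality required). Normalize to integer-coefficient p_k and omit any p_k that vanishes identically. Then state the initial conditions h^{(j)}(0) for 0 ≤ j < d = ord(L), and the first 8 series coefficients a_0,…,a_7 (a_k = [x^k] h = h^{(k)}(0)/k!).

f: a_k = -2, -2, -6, -10, -22, -42, -86, -170, …
g: a_k = 0, -8, 0, 64/3, 0, -256/15, 0, 2048/315, …
h₀=f+g: left-lcm gives L₀, ord ≤ 3.
L = (368 + 1408·x - 256·x^2 + 512·x^3 + 2560·x^4 + 2048·x^5) + (-176 + 336·x + 384·x^2 - 1024·x^3 - 384·x^4 + 1536·x^5 + 1024·x^6)·Dx + (23 + 88·x - 16·x^2 + 32·x^3 + 160·x^4 + 128·x^5)·Dx^2 + (-11 + 21·x + 24·x^2 - 64·x^3 - 24·x^4 + 96·x^5 + 64·x^6)·Dx^3  (order 3).
h: a_k = -2, -10, -6, 34/3, -22, -886/15, -86, -51502/315, …
ICs: h(0) = -2, h′(0) = -10, h′′(0) = -12.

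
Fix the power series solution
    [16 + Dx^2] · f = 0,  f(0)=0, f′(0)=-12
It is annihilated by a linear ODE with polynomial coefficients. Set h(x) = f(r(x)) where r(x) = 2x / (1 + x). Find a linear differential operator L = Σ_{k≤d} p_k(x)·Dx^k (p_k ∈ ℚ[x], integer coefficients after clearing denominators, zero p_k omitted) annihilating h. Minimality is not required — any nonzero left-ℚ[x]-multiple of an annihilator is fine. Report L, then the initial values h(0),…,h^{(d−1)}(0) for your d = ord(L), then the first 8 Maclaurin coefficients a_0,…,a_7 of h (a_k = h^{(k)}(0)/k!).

L = 64 + (2 + 6·x + 6·x^2 + 2·x^3)·Dx + (1 + 4·x + 6·x^2 + 4·x^3 + x^4)·Dx^2  (order 2).
h: a_k = 0, -24, 24, 232, -744, 3464/5, 1560, -758488/105, …
ICs: h(0) = 0, h′(0) = -24.

f: a_k = 0, -12, 0, 32, 0, -128/5, 0, 1024/105, …
f∘r: x↦r, Dx↦Dx/r' in L_f ⇒ L₀.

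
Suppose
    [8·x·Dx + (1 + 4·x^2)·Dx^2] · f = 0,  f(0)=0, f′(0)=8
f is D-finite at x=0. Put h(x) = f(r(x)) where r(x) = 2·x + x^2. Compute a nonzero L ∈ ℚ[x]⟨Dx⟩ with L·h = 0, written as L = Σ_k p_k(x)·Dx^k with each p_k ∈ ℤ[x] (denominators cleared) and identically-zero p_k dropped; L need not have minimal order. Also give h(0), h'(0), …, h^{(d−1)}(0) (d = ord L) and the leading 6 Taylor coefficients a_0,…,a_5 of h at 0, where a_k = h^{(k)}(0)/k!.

L = (-1 + 32·x + 64·x^2 + 48·x^3 + 12·x^4)·Dx + (1 + x + 16·x^2 + 32·x^3 + 20·x^4 + 4·x^5)·Dx^2  (order 2).
h: a_k = 0, 16, 8, -256/3, -128, 3776/5, …
ICs: h(0) = 0, h′(0) = 16.

f: a_k = 0, 8, 0, -32/3, 0, 128/5, …
Substitute x→r, Dx→(1/r')Dx; clear ⇒ L₀.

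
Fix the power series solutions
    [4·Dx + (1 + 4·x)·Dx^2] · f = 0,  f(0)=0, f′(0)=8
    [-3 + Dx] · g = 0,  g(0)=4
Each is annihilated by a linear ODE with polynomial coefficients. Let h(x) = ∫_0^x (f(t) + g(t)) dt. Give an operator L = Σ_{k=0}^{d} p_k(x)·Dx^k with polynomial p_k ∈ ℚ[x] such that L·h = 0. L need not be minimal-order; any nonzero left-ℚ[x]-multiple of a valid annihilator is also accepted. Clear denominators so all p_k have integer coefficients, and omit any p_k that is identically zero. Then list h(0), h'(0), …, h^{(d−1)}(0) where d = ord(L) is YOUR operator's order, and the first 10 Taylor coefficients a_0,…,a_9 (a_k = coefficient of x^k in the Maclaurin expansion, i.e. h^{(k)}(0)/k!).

f: a_k = 0, 8, -16, 128/3, -128, 2048/5, -4096/3, 32768/7, -16384, 524288/9, …
g: a_k = 4, 12, 18, 18, 27/2, 81/10, 81/20, 243/140, 729/1120, 243/1120, …
L₀ := lclm(L_f,L_g); ord L₀ ≤ 2+1.
∫: right-multiply L₀ by Dx.
L = (-132 - 144·x)·Dx^2 + (23 - 72·x - 144·x^2)·Dx^3 + (7 + 40·x + 48·x^2)·Dx^4  (order 4).
h: a_k = 0, 4, 10, 2/3, 91/6, -229/10, 4177/60, -81677/420, 655603/1120, -18349351/10080, …
ICs: h(0) = 0, h′(0) = 4, h′′(0) = 20, h′′′(0) = 4.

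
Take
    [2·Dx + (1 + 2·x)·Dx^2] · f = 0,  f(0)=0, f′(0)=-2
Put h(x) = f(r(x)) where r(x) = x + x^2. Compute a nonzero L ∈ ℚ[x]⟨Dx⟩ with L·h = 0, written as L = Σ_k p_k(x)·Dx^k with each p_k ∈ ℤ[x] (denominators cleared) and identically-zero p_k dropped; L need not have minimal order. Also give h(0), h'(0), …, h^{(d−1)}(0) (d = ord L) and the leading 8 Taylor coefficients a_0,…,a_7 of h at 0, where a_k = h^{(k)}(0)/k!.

L = (4·x + 4·x^2)·Dx + (1 + 4·x + 6·x^2 + 4·x^3)·Dx^2  (order 2).
h: a_k = 0, -2, 0, 4/3, -2, 8/5, 0, -16/7, …
ICs: h(0) = 0, h′(0) = -2.

f: a_k = 0, -2, 2, -8/3, 4, -32/5, 32/3, -128/7, …
Change of var in L_f (x↦r) gives L₀.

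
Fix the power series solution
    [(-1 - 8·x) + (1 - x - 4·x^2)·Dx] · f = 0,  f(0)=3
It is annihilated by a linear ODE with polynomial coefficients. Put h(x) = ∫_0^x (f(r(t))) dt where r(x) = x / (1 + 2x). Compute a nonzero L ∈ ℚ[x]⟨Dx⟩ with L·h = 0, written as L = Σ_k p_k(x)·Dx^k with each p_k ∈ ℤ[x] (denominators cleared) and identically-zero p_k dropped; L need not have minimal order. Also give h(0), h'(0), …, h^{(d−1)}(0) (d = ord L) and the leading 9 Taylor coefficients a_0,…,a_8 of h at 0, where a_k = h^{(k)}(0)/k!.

f: a_k = 3, 3, 15, 27, 87, 195, 543, 1323, 3495, …
L₀ from L_f via x↦r, Dx↦r'^{-1}Dx.
h=∫h₀ ⇒ L = L₀·Dx.
L = (1 + 10·x)·Dx + (-1 - 5·x - 4·x^2 + 4·x^3)·Dx^2  (order 2).
h: a_k = 0, 3, 3/2, 3, -21/4, 81/5, -95/2, 1017/7, -3621/8, …
ICs: h(0) = 0, h′(0) = 3.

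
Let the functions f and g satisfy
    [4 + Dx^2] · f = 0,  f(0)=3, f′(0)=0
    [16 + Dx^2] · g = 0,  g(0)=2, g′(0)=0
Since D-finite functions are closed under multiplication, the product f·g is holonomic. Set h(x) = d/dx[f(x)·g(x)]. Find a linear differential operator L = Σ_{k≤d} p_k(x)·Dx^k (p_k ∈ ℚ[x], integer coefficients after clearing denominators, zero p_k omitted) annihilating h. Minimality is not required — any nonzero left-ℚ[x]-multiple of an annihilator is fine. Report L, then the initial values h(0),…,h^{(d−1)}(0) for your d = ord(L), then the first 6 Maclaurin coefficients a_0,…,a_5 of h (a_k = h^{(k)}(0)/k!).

f: a_k = 3, 0, -6, 0, 2, 0, …
g: a_k = 2, 0, -16, 0, 64/3, 0, …
L₀ := L_f ⊗_s L_g (sym. prod.), ord ≤ 4.
h₀' ⇒ L via d/dx closure of L₀.
L = 144 + 40·Dx^2 + Dx^4  (order 4).
h: a_k = 0, -120, 0, 656, 0, -1168, …
ICs: h(0) = 0, h′(0) = -120, h′′(0) = 0, h′′′(0) = 3936.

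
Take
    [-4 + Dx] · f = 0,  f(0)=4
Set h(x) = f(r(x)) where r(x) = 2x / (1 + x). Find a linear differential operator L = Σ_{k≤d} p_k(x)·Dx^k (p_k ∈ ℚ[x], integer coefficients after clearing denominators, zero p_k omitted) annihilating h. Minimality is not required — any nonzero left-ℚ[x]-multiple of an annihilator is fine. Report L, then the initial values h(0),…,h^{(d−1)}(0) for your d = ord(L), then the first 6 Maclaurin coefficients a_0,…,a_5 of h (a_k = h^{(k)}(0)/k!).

L = -8 + (1 + 2·x + x^2)·Dx  (order 1).
h: a_k = 4, 32, 96, 352/3, 32/3, -352/5, …
ICs: h(0) = 4.

f: a_k = 4, 16, 32, 128/3, 128/3, 512/15, …
f∘r: x↦r, Dx↦Dx/r' in L_f ⇒ L₀.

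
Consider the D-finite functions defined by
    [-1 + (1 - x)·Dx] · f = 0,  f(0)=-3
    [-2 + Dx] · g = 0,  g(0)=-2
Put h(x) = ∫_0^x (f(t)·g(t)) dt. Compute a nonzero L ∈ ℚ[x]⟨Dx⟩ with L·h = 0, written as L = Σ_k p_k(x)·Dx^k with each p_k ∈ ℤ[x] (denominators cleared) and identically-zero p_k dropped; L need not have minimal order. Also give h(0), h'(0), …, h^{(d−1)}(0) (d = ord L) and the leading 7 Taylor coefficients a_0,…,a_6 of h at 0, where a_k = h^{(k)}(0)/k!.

f: a_k = -3, -3, -3, -3, -3, -3, -3, …
g: a_k = -2, -4, -4, -8/3, -4/3, -8/15, -8/45, …
f·g: L₀ = L_f ⊗_s L_g, ord ≤ 1·1.
∫: right-multiply L₀ by Dx.
L = (3 - 2·x)·Dx + (-1 + x)·Dx^2  (order 2).
h: a_k = 0, 6, 9, 10, 19/2, 42/5, 109/15, …
ICs: h(0) = 0, h′(0) = 6.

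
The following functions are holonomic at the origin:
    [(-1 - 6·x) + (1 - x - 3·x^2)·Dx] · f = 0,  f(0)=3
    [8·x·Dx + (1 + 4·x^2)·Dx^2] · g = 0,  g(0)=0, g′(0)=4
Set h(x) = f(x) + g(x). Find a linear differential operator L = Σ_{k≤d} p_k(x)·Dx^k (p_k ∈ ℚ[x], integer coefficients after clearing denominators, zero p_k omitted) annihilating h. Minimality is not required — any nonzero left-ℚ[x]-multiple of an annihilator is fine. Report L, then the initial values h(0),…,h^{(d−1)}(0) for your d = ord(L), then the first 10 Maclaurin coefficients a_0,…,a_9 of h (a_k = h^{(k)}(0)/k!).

L = (-32 + 128·x + 1488·x^2 + 2880·x^3 + 8424·x^4 + 2592·x^6)·Dx + (25 + 160·x + 214·x^2 + 1188·x^3 + 2628·x^4 + 6264·x^5 + 432·x^6 + 2592·x^7)·Dx^2 + (-4 - 9·x - 54·x^2 + 66·x^3 + x^4 + 444·x^5 + 720·x^6 + 144·x^7 + 432·x^8)·Dx^3  (order 3).
h: a_k = 3, 7, 12, 47/3, 57, 664/5, 291, 4301/7, 1524, 32317/9, …
ICs: h(0) = 3, h′(0) = 7, h′′(0) = 24.

f: a_k = 3, 3, 12, 21, 57, 120, 291, 651, 1524, 3477, …
g: a_k = 0, 4, 0, -16/3, 0, 64/5, 0, -256/7, 0, 1024/9, …
Sum ⇒ L₀ = lclm(L_f,L_g) in ℚ(x)⟨Dx⟩.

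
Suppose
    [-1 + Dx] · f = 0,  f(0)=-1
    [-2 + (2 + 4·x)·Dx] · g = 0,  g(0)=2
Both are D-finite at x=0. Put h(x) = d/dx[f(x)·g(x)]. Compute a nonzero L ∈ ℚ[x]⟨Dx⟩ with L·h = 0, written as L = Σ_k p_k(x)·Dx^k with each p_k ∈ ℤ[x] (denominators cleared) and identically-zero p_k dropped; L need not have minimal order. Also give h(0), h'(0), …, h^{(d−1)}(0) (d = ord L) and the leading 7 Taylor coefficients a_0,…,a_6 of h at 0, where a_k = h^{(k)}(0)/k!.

L = (1 + 4·x + 2·x^2) + (-1 - 3·x - 2·x^2)·Dx  (order 1).
h: a_k = -4, -4, -4, 4/3, -14/3, 122/15, -694/45, …
ICs: h(0) = -4.

f: a_k = -1, -1, -1/2, -1/6, -1/24, -1/120, -1/720, …
g: a_k = 2, 2, -1, 1, -5/4, 7/4, -21/8, …
h₀=f·g: eliminate ⇒ L₀, order ≤ 1·1.
Derive L from L₀ (diff closure).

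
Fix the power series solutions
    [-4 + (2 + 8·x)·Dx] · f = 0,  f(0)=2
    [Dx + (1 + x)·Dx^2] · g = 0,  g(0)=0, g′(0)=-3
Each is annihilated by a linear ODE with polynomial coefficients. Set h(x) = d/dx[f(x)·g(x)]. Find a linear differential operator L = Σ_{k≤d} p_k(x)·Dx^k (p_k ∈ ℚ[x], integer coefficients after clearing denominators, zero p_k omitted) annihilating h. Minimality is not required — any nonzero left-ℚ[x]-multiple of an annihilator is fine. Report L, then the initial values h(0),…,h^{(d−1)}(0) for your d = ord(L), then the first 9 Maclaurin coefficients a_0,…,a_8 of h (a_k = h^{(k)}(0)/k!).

f: a_k = 2, 4, -4, 8, -20, 56, -168, 528, -1716, …
g: a_k = 0, -3, 3/2, -1, 3/4, -3/5, 1/2, -3/7, 3/8, …
h₀=f·g: eliminate ⇒ L₀, order ≤ 1·2.
Differentiate: ansatz ord ≤ ord L₀ ⇒ L.
L = (-4 + 40·x + 8·x^2) + (28 + 174·x + 264·x^2 + 64·x^3)·Dx + (5 + 47·x + 138·x^2 + 128·x^3 + 32·x^4)·Dx^2  (order 2).
h: a_k = -6, -18, 48, -130, 389, -6312/5, 21614/5, -536134/35, 777237/14, …
ICs: h(0) = -6, h′(0) = -18.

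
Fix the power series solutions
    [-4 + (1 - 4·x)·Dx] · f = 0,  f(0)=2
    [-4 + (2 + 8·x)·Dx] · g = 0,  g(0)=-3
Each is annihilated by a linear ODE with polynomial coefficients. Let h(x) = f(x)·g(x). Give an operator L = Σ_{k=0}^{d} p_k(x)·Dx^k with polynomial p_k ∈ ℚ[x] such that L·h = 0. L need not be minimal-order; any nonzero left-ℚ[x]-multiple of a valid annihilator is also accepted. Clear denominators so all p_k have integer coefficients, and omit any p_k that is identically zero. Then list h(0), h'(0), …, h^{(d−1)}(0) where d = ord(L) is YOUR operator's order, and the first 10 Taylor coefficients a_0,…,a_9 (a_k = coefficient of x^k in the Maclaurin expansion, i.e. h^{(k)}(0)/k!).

L = (6 + 8·x) + (-1 + 16·x^2)·Dx  (order 1).
h: a_k = -6, -36, -132, -552, -2148, -8760, -34536, -139728, -553764, -2232216, …
ICs: h(0) = -6.

f: a_k = 2, 8, 32, 128, 512, 2048, 8192, 32768, 131072, 524288, …
g: a_k = -3, -6, 6, -12, 30, -84, 252, -792, 2574, -8580, …
Product ⇒ symmetric product L₀, ord ≤ 1.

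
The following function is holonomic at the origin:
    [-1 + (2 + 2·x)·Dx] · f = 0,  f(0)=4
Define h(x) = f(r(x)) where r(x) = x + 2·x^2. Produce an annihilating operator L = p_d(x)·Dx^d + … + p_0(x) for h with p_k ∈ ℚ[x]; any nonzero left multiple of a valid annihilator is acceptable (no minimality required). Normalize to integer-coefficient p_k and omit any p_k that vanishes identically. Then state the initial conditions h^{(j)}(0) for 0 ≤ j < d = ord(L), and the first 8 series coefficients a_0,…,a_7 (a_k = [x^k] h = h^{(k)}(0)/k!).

L = (-1 - 4·x) + (2 + 2·x + 4·x^2)·Dx  (order 1).
h: a_k = 4, 2, 7/2, -7/4, -21/32, 119/64, -189/256, -791/512, …
ICs: h(0) = 4.

f: a_k = 4, 2, -1/2, 1/4, -5/32, 7/64, -21/256, 33/512, …
Substitute x→r, Dx→(1/r')Dx; clear ⇒ L₀.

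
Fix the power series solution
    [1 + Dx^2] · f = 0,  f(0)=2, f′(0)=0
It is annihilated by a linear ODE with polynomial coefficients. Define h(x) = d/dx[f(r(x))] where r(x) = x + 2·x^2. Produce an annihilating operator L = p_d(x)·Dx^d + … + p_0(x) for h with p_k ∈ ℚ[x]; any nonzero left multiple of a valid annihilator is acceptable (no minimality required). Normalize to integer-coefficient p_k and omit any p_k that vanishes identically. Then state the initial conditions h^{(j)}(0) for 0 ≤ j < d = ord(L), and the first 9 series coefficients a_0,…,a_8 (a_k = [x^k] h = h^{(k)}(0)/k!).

L = (49 + 16·x + 96·x^2 + 256·x^3 + 256·x^4) + (-12 - 48·x)·Dx + (1 + 8·x + 16·x^2)·Dx^2  (order 2).
h: a_k = 0, -2, -12, -47/3, 10/3, 719/60, 553/30, 23521/2520, -559/140, …
ICs: h(0) = 0, h′(0) = -2.

f: a_k = 2, 0, -1, 0, 1/12, 0, -1/360, 0, 1/20160, …
h₀=f(r): pull back L_f along r ⇒ L₀.
h₀' ⇒ L via d/dx closure of L₀.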